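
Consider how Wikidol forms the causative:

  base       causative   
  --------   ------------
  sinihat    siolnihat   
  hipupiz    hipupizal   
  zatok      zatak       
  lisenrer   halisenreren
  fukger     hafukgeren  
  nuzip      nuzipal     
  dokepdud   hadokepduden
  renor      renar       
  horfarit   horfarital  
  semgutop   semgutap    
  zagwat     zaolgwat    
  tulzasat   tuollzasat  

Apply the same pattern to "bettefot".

bettefat

nuzip and semgutop both end in -p yet inflect differently (nuzipal, semgutap), so the final letter is not what conditions the rule; the last vowel is.
"bettefot" has last vowel 'o'. The stems whose last vowel is 'o' (renor → renar, zatok → zatak, semgutop → semgutap) change the last vowel to 'a'.
The other patterns: stems whose last vowel is 'i' add -al; stems whose last vowel is 'a' insert -ol- after the first vowel; stems whose last vowel is 'e' or 'u' add ha- … -en around the stem.
So bettefot → bettefat.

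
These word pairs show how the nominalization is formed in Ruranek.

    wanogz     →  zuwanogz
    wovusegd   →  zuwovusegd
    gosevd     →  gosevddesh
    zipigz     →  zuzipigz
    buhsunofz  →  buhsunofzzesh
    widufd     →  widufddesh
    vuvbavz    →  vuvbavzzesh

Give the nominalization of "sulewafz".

sulewafzzesh

wovusegd and widufd both end in -d yet inflect differently (zuwovusegd, widufddesh), so the final letter is not what conditions the rule; the second-to-last letter is.
"sulewafz" has second-to-last letter 'f'. The stems whose second-to-last letter is 'f' (widufd → widufddesh, buhsunofz → buhsunofzzesh) double the final consonant and add -esh.
The other pattern: stems whose second-to-last letter is 'g' add the prefix zu-.
So sulewafz → sulewafzzesh.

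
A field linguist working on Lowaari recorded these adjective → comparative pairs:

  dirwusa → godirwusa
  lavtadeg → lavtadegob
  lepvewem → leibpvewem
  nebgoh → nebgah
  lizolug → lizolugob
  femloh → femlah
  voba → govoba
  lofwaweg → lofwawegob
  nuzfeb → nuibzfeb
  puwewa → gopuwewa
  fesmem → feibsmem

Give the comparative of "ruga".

"ruga" ends in -a. The stems ending in -a (dirwusa → godirwusa, puwewa → gopuwewa, voba → govoba) add the prefix go-.
So ruga → goruga.

goruga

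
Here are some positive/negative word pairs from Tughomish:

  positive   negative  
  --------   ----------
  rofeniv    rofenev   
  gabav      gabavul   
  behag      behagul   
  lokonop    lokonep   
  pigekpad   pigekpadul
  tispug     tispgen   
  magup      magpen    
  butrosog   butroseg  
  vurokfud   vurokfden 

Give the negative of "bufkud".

gabav and rofeniv both end in -v yet inflect differently (gabavul, rofenev), so the final letter is not what conditions the rule; the last vowel is.
"bufkud" has last vowel 'u'. The stems whose last vowel is 'u' (tispug → tispgen, vurokfud → vurokfden, magup → magpen) delete the last vowel and add -en.
So bufkud → bufkden.

bufkden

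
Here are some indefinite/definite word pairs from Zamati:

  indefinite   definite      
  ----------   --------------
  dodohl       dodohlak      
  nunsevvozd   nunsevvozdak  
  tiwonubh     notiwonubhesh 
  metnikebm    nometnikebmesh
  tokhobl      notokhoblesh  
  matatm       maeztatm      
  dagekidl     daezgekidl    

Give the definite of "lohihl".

lohihlak

dodohl and tokhobl both end in -l yet inflect differently (dodohlak, notokhoblesh), so the final letter is not what conditions the rule; the second-to-last letter is.
"lohihl" has second-to-last letter 'h'. The one such stem in the data (dodohl → dodohlak) adds -ak, so the same rule applies.
The other patterns: stems whose second-to-last letter is 'b' add no- … -esh around the stem; stems whose second-to-last letter is 'd' or 't' insert -ez- after the first vowel.
So lohihl → lohihlak.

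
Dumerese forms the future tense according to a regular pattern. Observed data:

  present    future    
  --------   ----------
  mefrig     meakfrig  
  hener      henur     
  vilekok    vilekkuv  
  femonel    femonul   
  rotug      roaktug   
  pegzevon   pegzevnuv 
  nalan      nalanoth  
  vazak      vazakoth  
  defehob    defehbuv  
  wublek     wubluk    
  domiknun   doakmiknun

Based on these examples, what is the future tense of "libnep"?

libnup

wublek and vazak both end in -k yet inflect differently (wubluk, vazakoth), so the final letter is not what conditions the rule; the last vowel is.
"libnep" has last vowel 'e'. The stems whose last vowel is 'e' (femonel → femonul, hener → henur, wublek → wubluk) change the last vowel to 'u'.
The other patterns: stems whose last vowel is 'a' add -oth; stems whose last vowel is 'o' delete the last vowel and add -uv; stems whose last vowel is 'i' or 'u' insert -ak- after the first vowel.
So libnep → libnup.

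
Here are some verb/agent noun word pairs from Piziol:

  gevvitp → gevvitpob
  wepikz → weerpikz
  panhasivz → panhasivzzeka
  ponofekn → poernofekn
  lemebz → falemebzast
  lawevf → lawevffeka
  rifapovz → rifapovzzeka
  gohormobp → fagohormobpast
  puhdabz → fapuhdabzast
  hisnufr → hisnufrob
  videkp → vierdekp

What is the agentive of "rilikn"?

rierlikn

panhasivz and puhdabz both end in -z yet inflect differently (panhasivzzeka, fapuhdabzast), so the final letter is not what conditions the rule; the second-to-last letter is.
"rilikn" has second-to-last letter 'k'. The stems whose second-to-last letter is 'k' (wepikz → weerpikz, videkp → vierdekp, ponofekn → poernofekn) insert -er- after the first vowel.
So rilikn → rierlikn.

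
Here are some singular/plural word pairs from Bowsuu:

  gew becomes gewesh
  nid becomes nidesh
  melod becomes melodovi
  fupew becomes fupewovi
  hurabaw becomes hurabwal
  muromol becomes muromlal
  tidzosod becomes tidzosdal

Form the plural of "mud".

mudesh

nid and melod both end in -d yet inflect differently (nidesh, melodovi), so the final letter is not what conditions the rule; the number of vowels is.
"mud" has 1 vowel. The stems with 1 vowel (gew → gewesh, nid → nidesh) add -esh.
So mud → mudesh.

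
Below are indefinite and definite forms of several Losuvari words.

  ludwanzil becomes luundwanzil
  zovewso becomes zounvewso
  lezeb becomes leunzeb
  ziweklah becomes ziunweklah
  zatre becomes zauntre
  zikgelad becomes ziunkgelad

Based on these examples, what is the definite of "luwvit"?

luunwvit

Every pair shown (ludwanzil → luundwanzil, zovewso → zounvewso, lezeb → leunzeb, …) follows the same rule: insert -un- after the first vowel.
So luwvit → luunwvit.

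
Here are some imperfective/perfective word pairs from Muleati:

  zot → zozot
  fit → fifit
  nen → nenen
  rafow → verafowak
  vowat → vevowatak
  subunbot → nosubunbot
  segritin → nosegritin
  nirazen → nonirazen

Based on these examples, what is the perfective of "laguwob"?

nolaguwob

"laguwob" has 3 vowels. The stems with 3 vowels (subunbot → nosubunbot, segritin → nosegritin, nirazen → nonirazen) add the prefix no-.
The other patterns: stems with 1 vowel repeat the first consonant+vowel as a prefix; stems with 2 vowels add ve- … -ak around the stem.
So laguwob → nolaguwob.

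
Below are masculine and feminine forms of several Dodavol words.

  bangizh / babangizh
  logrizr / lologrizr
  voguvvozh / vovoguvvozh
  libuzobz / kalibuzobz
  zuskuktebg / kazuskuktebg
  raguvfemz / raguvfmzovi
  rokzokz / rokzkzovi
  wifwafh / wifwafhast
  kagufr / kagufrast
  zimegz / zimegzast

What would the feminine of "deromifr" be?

"deromifr" has second-to-last letter 'f'. The stems whose second-to-last letter is 'f' (wifwafh → wifwafhast, kagufr → kagufrast) add -ast.
The other patterns: stems whose second-to-last letter is 'z' repeat the first consonant+vowel as a prefix; stems whose second-to-last letter is 'b' add the prefix ka-; stems whose second-to-last letter is 'k' or 'm' delete the last vowel and add -ovi.
So deromifr → deromifrast.

deromifrast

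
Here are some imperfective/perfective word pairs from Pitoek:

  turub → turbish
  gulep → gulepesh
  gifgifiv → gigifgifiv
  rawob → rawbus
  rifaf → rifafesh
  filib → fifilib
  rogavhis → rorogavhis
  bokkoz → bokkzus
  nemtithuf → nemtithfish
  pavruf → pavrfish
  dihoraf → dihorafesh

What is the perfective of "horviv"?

"horviv" has last vowel 'i'. The stems whose last vowel is 'i' (rogavhis → rorogavhis, filib → fifilib, gifgifiv → gigifgifiv) repeat the first consonant+vowel as a prefix.
So horviv → hohorviv.

hohorviv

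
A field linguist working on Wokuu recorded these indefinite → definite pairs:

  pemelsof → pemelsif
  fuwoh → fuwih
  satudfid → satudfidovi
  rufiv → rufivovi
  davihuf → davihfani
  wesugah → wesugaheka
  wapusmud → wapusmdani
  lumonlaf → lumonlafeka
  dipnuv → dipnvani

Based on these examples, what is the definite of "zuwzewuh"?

zuwzewhani

"zuwzewuh" has last vowel 'u'. The stems whose last vowel is 'u' (wapusmud → wapusmdani, dipnuv → dipnvani, davihuf → davihfani) delete the last vowel and add -ani.
So zuwzewuh → zuwzewhani.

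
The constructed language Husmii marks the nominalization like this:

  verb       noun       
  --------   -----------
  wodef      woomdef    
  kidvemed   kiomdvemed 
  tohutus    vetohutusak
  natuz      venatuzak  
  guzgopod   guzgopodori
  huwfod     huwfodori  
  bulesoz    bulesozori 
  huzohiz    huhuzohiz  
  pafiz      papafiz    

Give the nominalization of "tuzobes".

kidvemed and guzgopod both end in -d yet inflect differently (kiomdvemed, guzgopodori), so the final letter is not what conditions the rule; the last vowel is.
"tuzobes" has last vowel 'e'. The stems whose last vowel is 'e' (wodef → woomdef, kidvemed → kiomdvemed) insert -om- after the first vowel.
The other patterns: stems whose last vowel is 'u' add ve- … -ak around the stem; stems whose last vowel is 'o' add -ori; stems whose last vowel is 'i' repeat the first consonant+vowel as a prefix.
So tuzobes → tuomzobes.

tuomzobes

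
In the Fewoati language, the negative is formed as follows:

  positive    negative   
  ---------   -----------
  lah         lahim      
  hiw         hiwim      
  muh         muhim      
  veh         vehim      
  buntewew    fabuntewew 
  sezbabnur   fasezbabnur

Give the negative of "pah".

pahim

"pah" has 1 vowel. The stems with 1 vowel (lah → lahim, hiw → hiwim, muh → muhim) add -im.
The other pattern: stems with 3 vowels add the prefix fa-.
So pah → pahim.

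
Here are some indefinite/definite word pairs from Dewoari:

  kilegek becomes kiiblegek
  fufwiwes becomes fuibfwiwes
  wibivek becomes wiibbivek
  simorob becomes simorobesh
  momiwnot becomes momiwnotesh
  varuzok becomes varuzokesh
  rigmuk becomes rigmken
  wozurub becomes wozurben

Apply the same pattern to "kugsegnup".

kilegek and varuzok both end in -k yet inflect differently (kiiblegek, varuzokesh), so the final letter is not what conditions the rule; the last vowel is.
"kugsegnup" has last vowel 'u'. The stems whose last vowel is 'u' (rigmuk → rigmken, wozurub → wozurben) delete the last vowel and add -en.
The other patterns: stems whose last vowel is 'e' insert -ib- after the first vowel; stems whose last vowel is 'o' add -esh.
So kugsegnup → kugsegnpen.

kugsegnpen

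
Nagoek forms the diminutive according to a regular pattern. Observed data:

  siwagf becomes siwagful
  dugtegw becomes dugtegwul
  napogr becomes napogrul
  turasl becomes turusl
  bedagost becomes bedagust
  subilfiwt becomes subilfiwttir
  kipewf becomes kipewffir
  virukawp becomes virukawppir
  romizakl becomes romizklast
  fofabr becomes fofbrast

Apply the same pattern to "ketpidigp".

bedagost and subilfiwt both end in -t yet inflect differently (bedagust, subilfiwttir), so the final letter is not what conditions the rule; the second-to-last letter is.
"ketpidigp" has second-to-last letter 'g'. The stems whose second-to-last letter is 'g' (siwagf → siwagful, dugtegw → dugtegwul, napogr → napogrul) add -ul.
The other patterns: stems whose second-to-last letter is 's' change the last vowel to 'u'; stems whose second-to-last letter is 'w' double the final consonant and add -ir; stems whose second-to-last letter is 'b' or 'k' delete the last vowel and add -ast.
So ketpidigp → ketpidigpul.

ketpidigpul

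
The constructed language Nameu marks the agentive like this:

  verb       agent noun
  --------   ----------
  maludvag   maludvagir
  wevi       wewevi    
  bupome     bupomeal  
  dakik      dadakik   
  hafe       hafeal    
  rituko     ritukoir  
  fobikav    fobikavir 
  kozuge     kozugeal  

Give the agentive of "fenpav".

"fenpav" ends in -v. The one such stem in the data (fobikav → fobikavir) adds -ir, so the same rule applies.
The other patterns: stems ending in -i or -k repeat the first consonant+vowel as a prefix; stems ending in -e add -al.
So fenpav → fenpavir.

fenpavir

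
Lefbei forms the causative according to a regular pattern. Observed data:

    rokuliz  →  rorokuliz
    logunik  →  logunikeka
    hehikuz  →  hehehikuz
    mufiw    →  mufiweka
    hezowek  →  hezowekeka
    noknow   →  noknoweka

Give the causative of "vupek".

rokuliz and logunik both have last vowel 'i' yet inflect differently (rorokuliz, logunikeka), so the last vowel is not what conditions the rule; the final letter is.
"vupek" ends in -k. The stems ending in -k (hezowek → hezowekeka, logunik → logunikeka) add -eka.
The other pattern: stems ending in -z repeat the first consonant+vowel as a prefix.
So vupek → vupekeka.

vupekeka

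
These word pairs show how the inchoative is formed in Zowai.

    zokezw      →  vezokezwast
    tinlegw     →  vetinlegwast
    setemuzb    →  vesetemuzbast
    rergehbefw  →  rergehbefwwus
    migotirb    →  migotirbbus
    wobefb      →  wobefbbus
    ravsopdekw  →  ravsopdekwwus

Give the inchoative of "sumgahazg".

vesumgahazgast

zokezw and rergehbefw both end in -w yet inflect differently (vezokezwast, rergehbefwwus), so the final letter is not what conditions the rule; the second-to-last letter is.
"sumgahazg" has second-to-last letter 'z'. The stems whose second-to-last letter is 'z' (zokezw → vezokezwast, setemuzb → vesetemuzbast) add ve- … -ast around the stem.
The other pattern: stems whose second-to-last letter is 'f', 'k' or 'r' double the final consonant and add -us.
So sumgahazg → vesumgahazgast.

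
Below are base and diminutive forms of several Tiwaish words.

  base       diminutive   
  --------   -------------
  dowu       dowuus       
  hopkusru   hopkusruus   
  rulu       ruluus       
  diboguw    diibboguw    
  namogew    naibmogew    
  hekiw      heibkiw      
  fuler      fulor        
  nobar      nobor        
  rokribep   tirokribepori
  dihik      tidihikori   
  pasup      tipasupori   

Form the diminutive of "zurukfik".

tizurukfikori

dowu and diboguw both have last vowel 'u' yet inflect differently (dowuus, diibboguw), so the last vowel is not what conditions the rule; the final letter is.
"zurukfik" ends in -k. The one such stem in the data (dihik → tidihikori) adds ti- … -ori around the stem, so the same rule applies.
So zurukfik → tizurukfikori.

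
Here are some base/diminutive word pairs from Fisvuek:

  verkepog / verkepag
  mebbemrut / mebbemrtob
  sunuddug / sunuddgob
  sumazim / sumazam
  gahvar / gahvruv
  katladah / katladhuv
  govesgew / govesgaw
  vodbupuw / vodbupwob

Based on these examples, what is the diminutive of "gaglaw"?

vodbupuw and govesgew both end in -w yet inflect differently (vodbupwob, govesgaw), so the final letter is not what conditions the rule; the last vowel is.
"gaglaw" has last vowel 'a'. The stems whose last vowel is 'a' (katladah → katladhuv, gahvar → gahvruv) delete the last vowel and add -uv.
The other patterns: stems whose last vowel is 'u' delete the last vowel and add -ob; stems whose last vowel is 'e', 'i' or 'o' change the last vowel to 'a'.
So gaglaw → gaglwuv.

gaglwuv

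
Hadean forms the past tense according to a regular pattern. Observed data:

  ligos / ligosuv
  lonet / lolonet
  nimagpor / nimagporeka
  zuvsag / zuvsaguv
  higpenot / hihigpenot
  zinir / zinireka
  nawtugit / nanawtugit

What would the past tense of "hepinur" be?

hepinureka

nawtugit and zinir both have last vowel 'i' yet inflect differently (nanawtugit, zinireka), so the last vowel is not what conditions the rule; the final letter is.
"hepinur" ends in -r. The stems ending in -r (zinir → zinireka, nimagpor → nimagporeka) add -eka.
The other patterns: stems ending in -t repeat the first consonant+vowel as a prefix; stems ending in -g or -s add -uv.
So hepinur → hepinureka.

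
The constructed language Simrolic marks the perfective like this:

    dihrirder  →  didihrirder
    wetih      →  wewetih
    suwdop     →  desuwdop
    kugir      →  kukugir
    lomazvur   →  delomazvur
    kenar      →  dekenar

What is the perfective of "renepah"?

derenepah

kugir and lomazvur both end in -r yet inflect differently (kukugir, delomazvur), so the final letter is not what conditions the rule; the last vowel is.
"renepah" has last vowel 'a'. The one such stem in the data (kenar → dekenar) adds the prefix de-, so the same rule applies.
So renepah → derenepah.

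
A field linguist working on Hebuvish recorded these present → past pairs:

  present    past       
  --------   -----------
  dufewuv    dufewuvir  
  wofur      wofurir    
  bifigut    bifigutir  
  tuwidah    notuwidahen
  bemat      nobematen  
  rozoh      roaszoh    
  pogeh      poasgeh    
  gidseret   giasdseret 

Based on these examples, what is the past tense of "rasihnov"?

raassihnov

bifigut and bemat both end in -t yet inflect differently (bifigutir, nobematen), so the final letter is not what conditions the rule; the last vowel is.
"rasihnov" has last vowel 'o'. The one such stem in the data (rozoh → roaszoh) inserts -as- after the first vowel (as do pogeh, gidseret), so the same rule applies.
The other patterns: stems whose last vowel is 'u' add -ir; stems whose last vowel is 'a' add no- … -en around the stem.
So rasihnov → raassihnov.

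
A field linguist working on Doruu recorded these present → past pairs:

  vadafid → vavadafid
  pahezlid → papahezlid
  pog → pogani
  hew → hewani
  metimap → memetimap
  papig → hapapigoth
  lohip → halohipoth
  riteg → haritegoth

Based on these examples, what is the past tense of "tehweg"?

pog and papig both end in -g yet inflect differently (pogani, hapapigoth), so the final letter is not what conditions the rule; the number of vowels is.
"tehweg" has 2 vowels. The stems with 2 vowels (papig → hapapigoth, lohip → halohipoth, riteg → haritegoth) add ha- … -oth around the stem.
The other patterns: stems with 1 vowel add -ani; stems with 3 vowels repeat the first consonant+vowel as a prefix.
So tehweg → hatehwegoth.

hatehwegoth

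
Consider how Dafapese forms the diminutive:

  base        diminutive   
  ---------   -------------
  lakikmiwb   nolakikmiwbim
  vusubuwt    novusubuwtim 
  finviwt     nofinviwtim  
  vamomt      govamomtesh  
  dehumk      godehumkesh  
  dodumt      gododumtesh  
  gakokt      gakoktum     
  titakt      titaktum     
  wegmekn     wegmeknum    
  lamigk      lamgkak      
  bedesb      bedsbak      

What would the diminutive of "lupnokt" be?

lupnoktum

vusubuwt and vamomt both end in -t yet inflect differently (novusubuwtim, govamomtesh), so the final letter is not what conditions the rule; the second-to-last letter is.
"lupnokt" has second-to-last letter 'k'. The stems whose second-to-last letter is 'k' (gakokt → gakoktum, titakt → titaktum, wegmekn → wegmeknum) add -um.
The other patterns: stems whose second-to-last letter is 'w' add no- … -im around the stem; stems whose second-to-last letter is 'm' add go- … -esh around the stem; stems whose second-to-last letter is 'g' or 's' delete the last vowel and add -ak.
So lupnokt → lupnoktum.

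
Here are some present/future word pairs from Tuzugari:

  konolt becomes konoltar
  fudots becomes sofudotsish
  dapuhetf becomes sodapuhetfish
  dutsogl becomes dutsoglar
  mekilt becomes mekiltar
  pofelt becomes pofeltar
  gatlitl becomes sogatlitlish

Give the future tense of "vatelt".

gatlitl and dutsogl both end in -l yet inflect differently (sogatlitlish, dutsoglar), so the final letter is not what conditions the rule; the second-to-last letter is.
"vatelt" has second-to-last letter 'l'. The stems whose second-to-last letter is 'l' (konolt → konoltar, mekilt → mekiltar, pofelt → pofeltar) add -ar.
So vatelt → vateltar.

vateltar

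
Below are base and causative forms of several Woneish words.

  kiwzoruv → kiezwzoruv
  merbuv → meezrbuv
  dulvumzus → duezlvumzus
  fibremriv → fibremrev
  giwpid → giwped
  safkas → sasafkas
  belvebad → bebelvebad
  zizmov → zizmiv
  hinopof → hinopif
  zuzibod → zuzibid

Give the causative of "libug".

kiwzoruv and fibremriv both end in -v yet inflect differently (kiezwzoruv, fibremrev), so the final letter is not what conditions the rule; the last vowel is.
"libug" has last vowel 'u'. The stems whose last vowel is 'u' (kiwzoruv → kiezwzoruv, merbuv → meezrbuv, dulvumzus → duezlvumzus) insert -ez- after the first vowel.
The other patterns: stems whose last vowel is 'i' change the last vowel to 'e'; stems whose last vowel is 'a' repeat the first consonant+vowel as a prefix; stems whose last vowel is 'o' change the last vowel to 'i'.
So libug → liezbug.

liezbug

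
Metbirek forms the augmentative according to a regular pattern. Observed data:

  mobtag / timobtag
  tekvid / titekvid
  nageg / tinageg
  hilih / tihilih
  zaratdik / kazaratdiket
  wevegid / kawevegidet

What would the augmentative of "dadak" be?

tekvid and wevegid both end in -d yet inflect differently (titekvid, kawevegidet), so the final letter is not what conditions the rule; the number of vowels is.
"dadak" has 2 vowels. The stems with 2 vowels (mobtag → timobtag, tekvid → titekvid, nageg → tinageg) add the prefix ti-.
The other pattern: stems with 3 vowels add ka- … -et around the stem.
So dadak → tidadak.

tidadak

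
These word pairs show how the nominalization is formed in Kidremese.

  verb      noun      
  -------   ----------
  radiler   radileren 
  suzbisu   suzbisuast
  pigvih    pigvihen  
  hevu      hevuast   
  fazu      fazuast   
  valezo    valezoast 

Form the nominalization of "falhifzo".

falhifzoast

"falhifzo" ends in a vowel. The stems ending in a vowel (suzbisu → suzbisuast, fazu → fazuast, valezo → valezoast) add -ast.
The other pattern: stems ending in a consonant add -en.
So falhifzo → falhifzoast.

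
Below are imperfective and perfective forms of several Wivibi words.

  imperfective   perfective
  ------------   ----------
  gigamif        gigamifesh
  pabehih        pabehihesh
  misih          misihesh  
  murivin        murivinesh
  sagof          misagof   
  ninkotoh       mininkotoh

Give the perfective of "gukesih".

gukesihesh

gigamif and sagof both end in -f yet inflect differently (gigamifesh, misagof), so the final letter is not what conditions the rule; the last vowel is.
"gukesih" has last vowel 'i'. The stems whose last vowel is 'i' (gigamif → gigamifesh, pabehih → pabehihesh, misih → misihesh) add -esh.
The other pattern: stems whose last vowel is 'o' add the prefix mi-.
So gukesih → gukesihesh.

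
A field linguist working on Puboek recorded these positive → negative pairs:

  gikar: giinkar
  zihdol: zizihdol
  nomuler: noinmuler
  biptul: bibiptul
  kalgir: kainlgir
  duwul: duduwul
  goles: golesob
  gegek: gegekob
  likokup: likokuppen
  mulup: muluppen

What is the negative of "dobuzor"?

doinbuzor

duwul and likokup both have last vowel 'u' yet inflect differently (duduwul, likokuppen), so the last vowel is not what conditions the rule; the final letter is.
"dobuzor" ends in -r. The stems ending in -r (nomuler → noinmuler, kalgir → kainlgir, gikar → giinkar) insert -in- after the first vowel.
The other patterns: stems ending in -l repeat the first consonant+vowel as a prefix; stems ending in -p double the final consonant and add -en; stems ending in -k or -s add -ob.
So dobuzor → doinbuzor.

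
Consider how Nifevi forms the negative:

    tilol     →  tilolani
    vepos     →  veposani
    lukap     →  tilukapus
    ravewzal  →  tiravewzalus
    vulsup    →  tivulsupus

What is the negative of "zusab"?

"zusab" has last vowel 'a'. The stems whose last vowel is 'a' (lukap → tilukapus, ravewzal → tiravewzalus) add ti- … -us around the stem.
The other pattern: stems whose last vowel is 'o' add -ani.
So zusab → tizusabus.

tizusabus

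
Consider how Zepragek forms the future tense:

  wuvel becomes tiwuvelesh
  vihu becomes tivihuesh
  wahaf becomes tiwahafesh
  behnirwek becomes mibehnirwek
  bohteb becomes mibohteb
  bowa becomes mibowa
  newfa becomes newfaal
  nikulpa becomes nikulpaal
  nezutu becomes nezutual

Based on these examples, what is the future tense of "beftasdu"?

bowa and newfa both end in -a yet inflect differently (mibowa, newfaal), so the final letter is not what conditions the rule; the first letter is.
"beftasdu" begins with b-. The stems beginning with b- (behnirwek → mibehnirwek, bohteb → mibohteb, bowa → mibowa) add the prefix mi-.
So beftasdu → mibeftasdu.

mibeftasdu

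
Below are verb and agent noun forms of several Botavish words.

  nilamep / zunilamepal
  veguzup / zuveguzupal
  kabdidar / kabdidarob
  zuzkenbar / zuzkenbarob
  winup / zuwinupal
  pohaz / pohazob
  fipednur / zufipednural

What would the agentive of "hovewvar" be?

hovewvarob

zuzkenbar and fipednur both end in -r yet inflect differently (zuzkenbarob, zufipednural), so the final letter is not what conditions the rule; the last vowel is.
"hovewvar" has last vowel 'a'. The stems whose last vowel is 'a' (pohaz → pohazob, zuzkenbar → zuzkenbarob, kabdidar → kabdidarob) add -ob.
The other pattern: stems whose last vowel is 'e' or 'u' add zu- … -al around the stem.
So hovewvar → hovewvarob.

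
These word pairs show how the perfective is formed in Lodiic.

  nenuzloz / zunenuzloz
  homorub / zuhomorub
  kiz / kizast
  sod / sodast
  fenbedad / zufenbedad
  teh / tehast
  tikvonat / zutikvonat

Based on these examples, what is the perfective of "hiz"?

hizast

"hiz" has 1 vowel. The stems with 1 vowel (teh → tehast, kiz → kizast, sod → sodast) add -ast.
So hiz → hizast.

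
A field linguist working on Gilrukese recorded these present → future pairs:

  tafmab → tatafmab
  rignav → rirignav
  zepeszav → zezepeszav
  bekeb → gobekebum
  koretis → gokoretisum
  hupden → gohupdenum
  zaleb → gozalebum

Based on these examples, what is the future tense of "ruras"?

tafmab and bekeb both end in -b yet inflect differently (tatafmab, gobekebum), so the final letter is not what conditions the rule; the last vowel is.
"ruras" has last vowel 'a'. The stems whose last vowel is 'a' (tafmab → tatafmab, rignav → rirignav, zepeszav → zezepeszav) repeat the first consonant+vowel as a prefix.
The other pattern: stems whose last vowel is 'e' or 'i' add go- … -um around the stem.
So ruras → rururas.

rururas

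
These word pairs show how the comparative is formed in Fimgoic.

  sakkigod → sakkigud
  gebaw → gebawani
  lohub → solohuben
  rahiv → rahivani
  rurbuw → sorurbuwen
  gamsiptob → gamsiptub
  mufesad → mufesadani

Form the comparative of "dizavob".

lohub and gamsiptob both end in -b yet inflect differently (solohuben, gamsiptub), so the final letter is not what conditions the rule; the last vowel is.
"dizavob" has last vowel 'o'. The stems whose last vowel is 'o' (gamsiptob → gamsiptub, sakkigod → sakkigud) change the last vowel to 'u'.
The other patterns: stems whose last vowel is 'u' add so- … -en around the stem; stems whose last vowel is 'a' or 'i' add -ani.
So dizavob → dizavub.

dizavub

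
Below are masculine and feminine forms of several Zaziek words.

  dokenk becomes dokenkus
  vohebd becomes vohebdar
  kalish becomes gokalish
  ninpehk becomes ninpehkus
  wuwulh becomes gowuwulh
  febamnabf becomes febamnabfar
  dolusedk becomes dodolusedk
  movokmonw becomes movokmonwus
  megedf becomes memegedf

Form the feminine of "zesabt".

zesabtar

febamnabf and megedf both end in -f yet inflect differently (febamnabfar, memegedf), so the final letter is not what conditions the rule; the second-to-last letter is.
"zesabt" has second-to-last letter 'b'. The stems whose second-to-last letter is 'b' (febamnabf → febamnabfar, vohebd → vohebdar) add -ar.
The other patterns: stems whose second-to-last letter is 'h' or 'n' add -us; stems whose second-to-last letter is 'd' repeat the first consonant+vowel as a prefix; stems whose second-to-last letter is 'l' or 's' add the prefix go-.
So zesabt → zesabtar.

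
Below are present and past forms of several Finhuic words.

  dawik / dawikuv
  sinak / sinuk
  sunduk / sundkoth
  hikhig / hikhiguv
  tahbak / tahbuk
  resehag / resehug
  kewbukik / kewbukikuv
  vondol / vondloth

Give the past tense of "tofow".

tahbak and dawik both end in -k yet inflect differently (tahbuk, dawikuv), so the final letter is not what conditions the rule; the last vowel is.
"tofow" has last vowel 'o'. The one such stem in the data (vondol → vondloth) deletes the last vowel and adds -oth (as does sunduk), so the same rule applies.
The other patterns: stems whose last vowel is 'a' change the last vowel to 'u'; stems whose last vowel is 'i' add -uv.
So tofow → tofwoth.

tofwoth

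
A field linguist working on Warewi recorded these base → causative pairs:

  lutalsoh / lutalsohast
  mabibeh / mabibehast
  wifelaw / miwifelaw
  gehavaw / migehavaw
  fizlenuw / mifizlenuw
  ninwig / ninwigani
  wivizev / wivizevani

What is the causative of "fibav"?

fibavani

mabibeh and wivizev both have last vowel 'e' yet inflect differently (mabibehast, wivizevani), so the last vowel is not what conditions the rule; the final letter is.
"fibav" ends in -v. The one such stem in the data (wivizev → wivizevani) adds -ani, so the same rule applies.
The other patterns: stems ending in -h add -ast; stems ending in -w add the prefix mi-.
So fibav → fibavani.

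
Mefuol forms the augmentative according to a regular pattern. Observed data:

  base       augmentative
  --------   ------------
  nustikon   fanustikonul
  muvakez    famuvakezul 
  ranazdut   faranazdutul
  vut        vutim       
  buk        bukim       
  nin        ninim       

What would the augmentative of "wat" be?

ranazdut and vut both end in -t yet inflect differently (faranazdutul, vutim), so the final letter is not what conditions the rule; the number of vowels is.
"wat" has 1 vowel. The stems with 1 vowel (vut → vutim, buk → bukim, nin → ninim) add -im.
So wat → watim.

watim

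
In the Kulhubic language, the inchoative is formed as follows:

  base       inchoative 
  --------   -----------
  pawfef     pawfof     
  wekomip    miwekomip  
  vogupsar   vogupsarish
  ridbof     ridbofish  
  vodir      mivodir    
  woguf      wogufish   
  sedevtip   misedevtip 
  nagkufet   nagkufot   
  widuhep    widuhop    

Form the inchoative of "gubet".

gubot

widuhep and sedevtip both end in -p yet inflect differently (widuhop, misedevtip), so the final letter is not what conditions the rule; the last vowel is.
"gubet" has last vowel 'e'. The stems whose last vowel is 'e' (widuhep → widuhop, nagkufet → nagkufot, pawfef → pawfof) change the last vowel to 'o'.
The other patterns: stems whose last vowel is 'i' add the prefix mi-; stems whose last vowel is 'a', 'o' or 'u' add -ish.
So gubet → gubot.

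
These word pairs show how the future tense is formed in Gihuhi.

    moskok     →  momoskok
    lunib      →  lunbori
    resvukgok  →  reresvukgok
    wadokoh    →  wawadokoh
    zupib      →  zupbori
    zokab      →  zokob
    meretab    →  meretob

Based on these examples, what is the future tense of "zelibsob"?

zezelibsob

zupib and meretab both end in -b yet inflect differently (zupbori, meretob), so the final letter is not what conditions the rule; the last vowel is.
"zelibsob" has last vowel 'o'. The stems whose last vowel is 'o' (moskok → momoskok, wadokoh → wawadokoh, resvukgok → reresvukgok) repeat the first consonant+vowel as a prefix.
So zelibsob → zezelibsob.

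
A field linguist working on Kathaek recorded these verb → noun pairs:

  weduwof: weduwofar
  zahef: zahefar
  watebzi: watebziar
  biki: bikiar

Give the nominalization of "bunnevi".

bunneviar

Every pair shown (weduwof → weduwofar, zahef → zahefar, watebzi → watebziar, …) follows the same rule: add -ar.
So bunnevi → bunneviar.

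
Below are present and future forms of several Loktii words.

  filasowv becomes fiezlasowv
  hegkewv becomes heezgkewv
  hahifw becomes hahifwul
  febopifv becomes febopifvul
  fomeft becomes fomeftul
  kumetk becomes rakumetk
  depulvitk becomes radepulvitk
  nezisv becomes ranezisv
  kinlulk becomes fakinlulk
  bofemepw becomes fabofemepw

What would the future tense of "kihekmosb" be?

rakihekmosb

filasowv and febopifv both end in -v yet inflect differently (fiezlasowv, febopifvul), so the final letter is not what conditions the rule; the second-to-last letter is.
"kihekmosb" has second-to-last letter 's'. The one such stem in the data (nezisv → ranezisv) adds the prefix ra-, so the same rule applies.
The other patterns: stems whose second-to-last letter is 'w' insert -ez- after the first vowel; stems whose second-to-last letter is 'f' add -ul; stems whose second-to-last letter is 'l' or 'p' add the prefix fa-.
So kihekmosb → rakihekmosb.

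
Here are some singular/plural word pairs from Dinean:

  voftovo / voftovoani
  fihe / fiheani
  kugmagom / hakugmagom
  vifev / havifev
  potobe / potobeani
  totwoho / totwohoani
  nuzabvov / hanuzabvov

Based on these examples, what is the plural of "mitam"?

"mitam" ends in a consonant. The stems ending in a consonant (nuzabvov → hanuzabvov, vifev → havifev, kugmagom → hakugmagom) add the prefix ha-.
So mitam → hamitam.

hamitam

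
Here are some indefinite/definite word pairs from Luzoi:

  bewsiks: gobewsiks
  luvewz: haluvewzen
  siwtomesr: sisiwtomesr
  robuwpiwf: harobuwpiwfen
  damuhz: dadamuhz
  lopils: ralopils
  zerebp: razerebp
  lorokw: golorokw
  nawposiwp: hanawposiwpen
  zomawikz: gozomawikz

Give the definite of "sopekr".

gosopekr

"sopekr" has second-to-last letter 'k'. The stems whose second-to-last letter is 'k' (zomawikz → gozomawikz, lorokw → golorokw, bewsiks → gobewsiks) add the prefix go-.
The other patterns: stems whose second-to-last letter is 'h' or 's' repeat the first consonant+vowel as a prefix; stems whose second-to-last letter is 'w' add ha- … -en around the stem; stems whose second-to-last letter is 'b' or 'l' add the prefix ra-.
So sopekr → gosopekr.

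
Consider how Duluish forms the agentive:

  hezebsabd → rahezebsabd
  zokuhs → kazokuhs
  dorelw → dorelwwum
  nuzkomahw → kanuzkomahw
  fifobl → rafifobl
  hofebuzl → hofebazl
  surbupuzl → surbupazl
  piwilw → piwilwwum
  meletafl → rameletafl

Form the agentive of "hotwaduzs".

hotwadazs

nuzkomahw and piwilw both end in -w yet inflect differently (kanuzkomahw, piwilwwum), so the final letter is not what conditions the rule; the second-to-last letter is.
"hotwaduzs" has second-to-last letter 'z'. The stems whose second-to-last letter is 'z' (hofebuzl → hofebazl, surbupuzl → surbupazl) change the last vowel to 'a'.
The other patterns: stems whose second-to-last letter is 'h' add the prefix ka-; stems whose second-to-last letter is 'l' double the final consonant and add -um; stems whose second-to-last letter is 'b' or 'f' add the prefix ra-.
So hotwaduzs → hotwadazs.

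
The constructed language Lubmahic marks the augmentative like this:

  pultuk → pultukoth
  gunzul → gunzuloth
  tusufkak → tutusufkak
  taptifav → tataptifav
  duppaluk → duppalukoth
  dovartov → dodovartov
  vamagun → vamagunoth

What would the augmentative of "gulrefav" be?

"gulrefav" has last vowel 'a'. The stems whose last vowel is 'a' (taptifav → tataptifav, tusufkak → tutusufkak) repeat the first consonant+vowel as a prefix.
The other pattern: stems whose last vowel is 'u' add -oth.
So gulrefav → gugulrefav.

gugulrefav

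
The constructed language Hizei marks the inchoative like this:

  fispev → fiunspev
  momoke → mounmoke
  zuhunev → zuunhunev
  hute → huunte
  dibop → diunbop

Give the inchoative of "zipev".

Every pair shown (fispev → fiunspev, momoke → mounmoke, zuhunev → zuunhunev, …) follows the same rule: insert -un- after the first vowel.
So zipev → ziunpev.

ziunpev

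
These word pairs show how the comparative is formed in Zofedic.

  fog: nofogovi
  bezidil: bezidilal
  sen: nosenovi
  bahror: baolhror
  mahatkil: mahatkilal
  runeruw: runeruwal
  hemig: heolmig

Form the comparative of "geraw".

geolraw

fog and hemig both end in -g yet inflect differently (nofogovi, heolmig), so the final letter is not what conditions the rule; the number of vowels is.
"geraw" has 2 vowels. The stems with 2 vowels (hemig → heolmig, bahror → baolhror) insert -ol- after the first vowel.
The other patterns: stems with 1 vowel add no- … -ovi around the stem; stems with 3 vowels add -al.
So geraw → geolraw.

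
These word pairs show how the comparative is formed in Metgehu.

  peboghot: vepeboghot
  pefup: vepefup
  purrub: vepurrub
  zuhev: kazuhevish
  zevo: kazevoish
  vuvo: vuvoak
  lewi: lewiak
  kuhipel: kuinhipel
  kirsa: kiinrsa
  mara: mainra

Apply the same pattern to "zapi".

kazapiish

zevo and vuvo both end in -o yet inflect differently (kazevoish, vuvoak), so the final letter is not what conditions the rule; the first letter is.
"zapi" begins with z-. The stems beginning with z- (zuhev → kazuhevish, zevo → kazevoish) add ka- … -ish around the stem.
So zapi → kazapiish.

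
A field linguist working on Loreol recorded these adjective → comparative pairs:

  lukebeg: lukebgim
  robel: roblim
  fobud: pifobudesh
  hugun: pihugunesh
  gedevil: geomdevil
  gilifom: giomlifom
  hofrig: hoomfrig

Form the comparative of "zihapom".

ziomhapom

"zihapom" has last vowel 'o'. The one such stem in the data (gilifom → giomlifom) inserts -om- after the first vowel (as do gedevil, hofrig), so the same rule applies.
The other patterns: stems whose last vowel is 'e' delete the last vowel and add -im; stems whose last vowel is 'u' add pi- … -esh around the stem.
So zihapom → ziomhapom.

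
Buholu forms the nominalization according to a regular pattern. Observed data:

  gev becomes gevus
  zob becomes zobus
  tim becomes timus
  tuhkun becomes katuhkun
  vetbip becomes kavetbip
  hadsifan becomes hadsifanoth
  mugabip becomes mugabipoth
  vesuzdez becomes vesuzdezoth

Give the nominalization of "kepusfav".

tuhkun and hadsifan both end in -n yet inflect differently (katuhkun, hadsifanoth), so the final letter is not what conditions the rule; the number of vowels is.
"kepusfav" has 3 vowels. The stems with 3 vowels (hadsifan → hadsifanoth, mugabip → mugabipoth, vesuzdez → vesuzdezoth) add -oth.
So kepusfav → kepusfavoth.

kepusfavoth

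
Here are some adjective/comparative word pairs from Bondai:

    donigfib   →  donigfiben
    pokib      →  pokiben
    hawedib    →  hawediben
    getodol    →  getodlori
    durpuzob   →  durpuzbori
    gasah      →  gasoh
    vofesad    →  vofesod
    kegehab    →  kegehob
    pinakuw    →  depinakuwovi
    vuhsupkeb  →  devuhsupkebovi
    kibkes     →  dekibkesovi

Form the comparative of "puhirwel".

"puhirwel" has last vowel 'e'. The stems whose last vowel is 'e' (vuhsupkeb → devuhsupkebovi, kibkes → dekibkesovi) add de- … -ovi around the stem.
So puhirwel → depuhirwelovi.

depuhirwelovi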